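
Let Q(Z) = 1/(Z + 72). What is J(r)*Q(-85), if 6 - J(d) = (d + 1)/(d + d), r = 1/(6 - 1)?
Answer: -3/13 ≈ -0.23077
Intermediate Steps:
r = 1/5 ≈ 0.20000
J(d) = 6 - (1 + d)/(2*d) (J(d) = 6 - (d + 1)/(d + d) = 6 - (1 + d)/(2*d))
Q(Z) = 1/(72 + Z)
J(r)*Q(-85) = ((-1 + 11*(1/5))/(2*(1/5)))/(72 - 85) = ((1/2)*5*(-1 + 11/5))/(-13) = ((1/2)*5*(6/5))*(-1/13) = 3*(-1/13) = -3/13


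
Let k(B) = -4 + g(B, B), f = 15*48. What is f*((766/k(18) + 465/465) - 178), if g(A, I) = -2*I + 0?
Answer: -141228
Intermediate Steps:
f = 720
g(A, I) = -2*I
k(B) = -4 - 2*B
f*((766/k(18) + 465/465) - 178) = 720*((766/(-4 - 2*18) + 465/465) - 178) = 720*((766/(-4 - 36) + 465*(1/465)) - 178) = 720*((766/(-40) + 1) - 178) = 720*((766*(-1/40) + 1) - 178) = 720*((-383/20 + 1) - 178) = 720*(-363/20 - 178) = 720*(-3923/20) = -141228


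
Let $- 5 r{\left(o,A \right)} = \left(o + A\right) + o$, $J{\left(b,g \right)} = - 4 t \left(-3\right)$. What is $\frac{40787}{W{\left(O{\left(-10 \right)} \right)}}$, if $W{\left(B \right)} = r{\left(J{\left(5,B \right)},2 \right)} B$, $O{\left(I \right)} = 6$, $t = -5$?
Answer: $\frac{203935}{708} \approx 288.04$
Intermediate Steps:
$J{\left(b,g \right)} = -60$ ($J{\left(b,g \right)} = \left(-4\right) \left(-5\right) \left(-3\right) = 20 \left(-3\right) = -60$)
$r{\left(o,A \right)} = - \frac{2 o}{5} - \frac{A}{5}$ ($r{\left(o,A \right)} = - \frac{\left(o + A\right) + o}{5} = - \frac{\left(A + o\right) + o}{5} = - \frac{A + 2 o}{5} = - \frac{2 o}{5} - \frac{A}{5}$)
$W{\left(B \right)} = \frac{118 B}{5}$ ($W{\left(B \right)} = \left(\left(- \frac{2}{5}\right) \left(-60\right) - \frac{2}{5}\right) B = \left(24 - \frac{2}{5}\right) B = \frac{118 B}{5}$)
$\frac{40787}{W{\left(O{\left(-10 \right)} \right)}} = \frac{40787}{\frac{118}{5} \cdot 6} = \frac{40787}{\frac{708}{5}} = 40787 \cdot \frac{5}{708} = \frac{203935}{708}$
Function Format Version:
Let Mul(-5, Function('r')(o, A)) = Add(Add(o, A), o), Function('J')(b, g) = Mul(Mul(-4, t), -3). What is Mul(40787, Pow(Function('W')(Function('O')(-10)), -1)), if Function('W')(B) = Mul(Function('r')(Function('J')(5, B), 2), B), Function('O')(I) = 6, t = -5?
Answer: Rational(203935, 708) ≈ 288.04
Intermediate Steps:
Function('J')(b, g) = -60 (Function('J')(b, g) = Mul(Mul(-4, -5), -3) = Mul(20, -3) = -60)
Function('r')(o, A) = Add(Mul(Rational(-2, 5), o), Mul(Rational(-1, 5), A)) (Function('r')(o, A) = Mul(Rational(-1, 5), Add(Add(o, A), o)) = Mul(Rational(-1, 5), Add(Add(A, o), o)) = Mul(Rational(-1, 5), Add(A, Mul(2, o))) = Add(Mul(Rational(-2, 5), o), Mul(Rational(-1, 5), A)))
Function('W')(B) = Mul(Rational(118, 5), B) (Function('W')(B) = Mul(Add(Mul(Rational(-2, 5), -60), Mul(Rational(-1, 5), 2)), B) = Mul(Add(24, Rational(-2, 5)), B) = Mul(Rational(118, 5), B))
Mul(40787, Pow(Function('W')(Function('O')(-10)), -1)) = Mul(40787, Pow(Mul(Rational(118, 5), 6), -1)) = Mul(40787, Pow(Rational(708, 5), -1)) = Mul(40787, Rational(5, 708)) = Rational(203935, 708)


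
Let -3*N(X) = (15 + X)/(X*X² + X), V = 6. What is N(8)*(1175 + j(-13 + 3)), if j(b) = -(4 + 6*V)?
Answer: -5221/312 ≈ -16.734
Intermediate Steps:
N(X) = -(15 + X)/(3*(X + X³)) (N(X) = -(15 + X)/(3*(X*X² + X)) = -(15 + X)/(3*(X³ + X)) = -(15 + X)/(3*(X + X³)))
j(b) = -40 (j(b) = -(4 + 6*6) = -(4 + 36) = -1*40 = -40)
N(8)*(1175 + j(-13 + 3)) = ((⅓)*(-15 - 1*8)/(8*(1 + 8²)))*(1175 - 40) = ((⅓)*(⅛)*(-15 - 8)/(1 + 64))*1135 = ((⅓)*(⅛)*(-23)/65)*1135 = ((⅓)*(⅛)*(1/65)*(-23))*1135 = -23/1560*1135 = -5221/312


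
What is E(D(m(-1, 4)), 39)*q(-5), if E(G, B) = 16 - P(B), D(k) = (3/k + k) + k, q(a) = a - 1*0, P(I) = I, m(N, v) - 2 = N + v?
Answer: 115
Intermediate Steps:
m(N, v) = 2 + N + v (m(N, v) = 2 + (N + v) = 2 + N + v)
q(a) = a (q(a) = a + 0 = a)
D(k) = 2*k + 3/k (D(k) = (k + 3/k) + k = 2*k + 3/k)
E(G, B) = 16 - B
E(D(m(-1, 4)), 39)*q(-5) = (16 - 1*39)*(-5) = (16 - 39)*(-5) = -23*(-5) = 115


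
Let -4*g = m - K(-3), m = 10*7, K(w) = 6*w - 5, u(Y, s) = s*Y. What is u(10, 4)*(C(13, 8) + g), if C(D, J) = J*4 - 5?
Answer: 150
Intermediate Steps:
u(Y, s) = Y*s
C(D, J) = -5 + 4*J (C(D, J) = 4*J - 5 = -5 + 4*J)
K(w) = -5 + 6*w
m = 70
g = -93/4 (g = -(70 - (-5 + 6*(-3)))/4 = -(70 - (-5 - 18))/4 = -(70 - 1*(-23))/4 = -(70 + 23)/4 = -¼*93 = -93/4 ≈ -23.250)
u(10, 4)*(C(13, 8) + g) = (10*4)*((-5 + 4*8) - 93/4) = 40*((-5 + 32) - 93/4) = 40*(27 - 93/4) = 40*(15/4) = 150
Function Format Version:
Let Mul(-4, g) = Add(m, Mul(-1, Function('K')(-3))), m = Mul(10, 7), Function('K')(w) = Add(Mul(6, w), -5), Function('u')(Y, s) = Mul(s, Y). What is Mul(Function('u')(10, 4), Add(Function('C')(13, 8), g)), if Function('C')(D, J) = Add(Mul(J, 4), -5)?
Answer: 150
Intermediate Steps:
Function('u')(Y, s) = Mul(Y, s)
Function('C')(D, J) = Add(-5, Mul(4, J)) (Function('C')(D, J) = Add(Mul(4, J), -5) = Add(-5, Mul(4, J)))
Function('K')(w) = Add(-5, Mul(6, w))
m = 70
g = Rational(-93, 4) (g = Mul(Rational(-1, 4), Add(70, Mul(-1, Add(-5, Mul(6, -3))))) = Mul(Rational(-1, 4), Add(70, Mul(-1, Add(-5, -18)))) = Mul(Rational(-1, 4), Add(70, Mul(-1, -23))) = Mul(Rational(-1, 4), Add(70, 23)) = Mul(Rational(-1, 4), 93) = Rational(-93, 4) ≈ -23.250)
Mul(Function('u')(10, 4), Add(Function('C')(13, 8), g)) = Mul(Mul(10, 4), Add(Add(-5, Mul(4, 8)), Rational(-93, 4))) = Mul(40, Add(Add(-5, 32), Rational(-93, 4))) = Mul(40, Add(27, Rational(-93, 4))) = Mul(40, Rational(15, 4)) = 150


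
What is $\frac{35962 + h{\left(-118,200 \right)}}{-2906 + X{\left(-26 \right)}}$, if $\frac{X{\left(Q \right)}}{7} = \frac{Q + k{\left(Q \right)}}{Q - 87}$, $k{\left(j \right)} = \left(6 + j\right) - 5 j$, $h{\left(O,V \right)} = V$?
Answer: $- \frac{2043153}{164483} \approx -12.422$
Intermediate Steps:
$k{\left(j \right)} = 6 - 4 j$
$X{\left(Q \right)} = \frac{7 \left(6 - 3 Q\right)}{-87 + Q}$ ($X{\left(Q \right)} = 7 \frac{Q - \left(-6 + 4 Q\right)}{Q - 87} = 7 \frac{6 - 3 Q}{-87 + Q} = \frac{7 \left(6 - 3 Q\right)}{-87 + Q}$)
$\frac{35962 + h{\left(-118,200 \right)}}{-2906 + X{\left(-26 \right)}} = \frac{35962 + 200}{-2906 + \frac{21 \left(2 - -26\right)}{-87 - 26}} = \frac{36162}{-2906 + \frac{21 \left(2 + 26\right)}{-113}} = \frac{36162}{-2906 + 21 \left(- \frac{1}{113}\right) 28} = \frac{36162}{-2906 - \frac{588}{113}} = \frac{36162}{- \frac{328966}{113}} = 36162 \left(- \frac{113}{328966}\right) = - \frac{2043153}{164483}$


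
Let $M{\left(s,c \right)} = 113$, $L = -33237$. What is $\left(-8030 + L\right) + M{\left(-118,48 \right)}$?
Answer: $-41154$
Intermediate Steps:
$\left(-8030 + L\right) + M{\left(-118,48 \right)} = \left(-8030 - 33237\right) + 113 = -41267 + 113 = -41154$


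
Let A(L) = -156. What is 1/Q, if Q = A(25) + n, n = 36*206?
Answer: 1/7260 ≈ 0.00013774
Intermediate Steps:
n = 7416
Q = 7260 (Q = -156 + 7416 = 7260)
1/Q = 1/7260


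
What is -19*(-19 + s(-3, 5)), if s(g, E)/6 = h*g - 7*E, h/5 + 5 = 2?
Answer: -779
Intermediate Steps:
h = -15 (h = -25 + 5*2 = -25 + 10 = -15)
s(g, E) = -90*g - 42*E (s(g, E) = 6*(-15*g - 7*E) = -90*g - 42*E)
-19*(-19 + s(-3, 5)) = -19*(-19 + (-90*(-3) - 42*5)) = -19*(-19 + (270 - 210)) = -19*(-19 + 60) = -19*41 = -779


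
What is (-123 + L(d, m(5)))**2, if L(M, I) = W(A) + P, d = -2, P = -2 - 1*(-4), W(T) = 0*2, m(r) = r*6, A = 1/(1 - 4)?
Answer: 14641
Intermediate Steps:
A = -1/3 (A = 1/(-3) = -1/3 ≈ -0.33333)
m(r) = 6*r
W(T) = 0
P = 2 (P = -2 + 4 = 2)
L(M, I) = 2 (L(M, I) = 0 + 2 = 2)
(-123 + L(d, m(5)))**2 = (-123 + 2)**2 = (-121)**2 = 14641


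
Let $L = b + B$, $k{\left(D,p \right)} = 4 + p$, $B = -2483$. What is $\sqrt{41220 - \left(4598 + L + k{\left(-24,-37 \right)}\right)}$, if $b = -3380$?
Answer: $\sqrt{42518} \approx 206.2$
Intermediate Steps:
$L = -5863$ ($L = -3380 - 2483 = -5863$)
$\sqrt{41220 - \left(4598 + L + k{\left(-24,-37 \right)}\right)} = \sqrt{41220 - -1298} = \sqrt{41220 + \left(-6723 + 8021\right)} = \sqrt{41220 + 1298} = \sqrt{42518}$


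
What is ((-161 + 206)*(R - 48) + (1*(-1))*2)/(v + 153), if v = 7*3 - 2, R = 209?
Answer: 7243/172 ≈ 42.110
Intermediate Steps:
v = 19 (v = 21 - 2 = 19)
((-161 + 206)*(R - 48) + (1*(-1))*2)/(v + 153) = ((-161 + 206)*(209 - 48) + (1*(-1))*2)/(19 + 153) = (45*161 - 1*2)/172 = (7245 - 2)*(1/172) = 7243*(1/172) = 7243/172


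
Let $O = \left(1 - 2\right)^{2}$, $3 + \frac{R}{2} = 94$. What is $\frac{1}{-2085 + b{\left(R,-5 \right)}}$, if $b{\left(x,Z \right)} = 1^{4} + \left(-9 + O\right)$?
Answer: $- \frac{1}{2092} \approx -0.00047801$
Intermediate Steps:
$R = 182$ ($R = -6 + 2 \cdot 94 = -6 + 188 = 182$)
$O = 1$ ($O = \left(-1\right)^{2} = 1$)
$b{\left(x,Z \right)} = -7$ ($b{\left(x,Z \right)} = 1^{4} + \left(-9 + 1\right) = 1 - 8 = -7$)
$\frac{1}{-2085 + b{\left(R,-5 \right)}} = \frac{1}{-2085 - 7} = \frac{1}{-2092} = - \frac{1}{2092}$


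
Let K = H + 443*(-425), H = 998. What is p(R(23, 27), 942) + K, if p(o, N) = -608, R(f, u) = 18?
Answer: -187885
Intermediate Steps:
K = -187277 (K = 998 + 443*(-425) = 998 - 188275 = -187277)
p(R(23, 27), 942) + K = -608 - 187277 = -187885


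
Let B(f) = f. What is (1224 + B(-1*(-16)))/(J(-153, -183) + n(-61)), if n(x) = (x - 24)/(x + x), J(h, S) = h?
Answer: -151280/18581 ≈ -8.1416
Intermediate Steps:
n(x) = (-24 + x)/(2*x) (n(x) = (-24 + x)/((2*x)) = (-24 + x)*(1/(2*x)) = (-24 + x)/(2*x))
(1224 + B(-1*(-16)))/(J(-153, -183) + n(-61)) = (1224 - 1*(-16))/(-153 + (½)*(-24 - 61)/(-61)) = (1224 + 16)/(-153 + (½)*(-1/61)*(-85)) = 1240/(-153 + 85/122) = 1240/(-18581/122) = 1240*(-122/18581) = -151280/18581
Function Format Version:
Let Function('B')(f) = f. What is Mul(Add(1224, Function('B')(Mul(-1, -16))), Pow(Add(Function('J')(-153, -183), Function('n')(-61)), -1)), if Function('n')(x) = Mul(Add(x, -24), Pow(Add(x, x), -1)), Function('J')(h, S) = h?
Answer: Rational(-151280, 18581) ≈ -8.1416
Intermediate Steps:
Function('n')(x) = Mul(Rational(1, 2), Pow(x, -1), Add(-24, x)) (Function('n')(x) = Mul(Add(-24, x), Pow(Mul(2, x), -1)) = Mul(Add(-24, x), Mul(Rational(1, 2), Pow(x, -1))) = Mul(Rational(1, 2), Pow(x, -1), Add(-24, x)))
Mul(Add(1224, Function('B')(Mul(-1, -16))), Pow(Add(Function('J')(-153, -183), Function('n')(-61)), -1)) = Mul(Add(1224, Mul(-1, -16)), Pow(Add(-153, Mul(Rational(1, 2), Pow(-61, -1), Add(-24, -61))), -1)) = Mul(Add(1224, 16), Pow(Add(-153, Mul(Rational(1, 2), Rational(-1, 61), -85)), -1)) = Mul(1240, Pow(Add(-153, Rational(85, 122)), -1)) = Mul(1240, Pow(Rational(-18581, 122), -1)) = Mul(1240, Rational(-122, 18581)) = Rational(-151280, 18581)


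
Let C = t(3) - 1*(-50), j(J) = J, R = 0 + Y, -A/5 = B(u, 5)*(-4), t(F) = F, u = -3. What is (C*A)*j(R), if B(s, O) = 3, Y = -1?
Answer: -3180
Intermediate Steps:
A = 60 (A = -15*(-4) = -5*(-12) = 60)
R = -1 (R = 0 - 1 = -1)
C = 53 (C = 3 - 1*(-50) = 3 + 50 = 53)
(C*A)*j(R) = (53*60)*(-1) = 3180*(-1) = -3180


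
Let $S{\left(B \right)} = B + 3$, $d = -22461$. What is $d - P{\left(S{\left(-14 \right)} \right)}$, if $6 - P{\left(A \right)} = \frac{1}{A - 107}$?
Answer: $- \frac{2651107}{118} \approx -22467.0$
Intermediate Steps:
$S{\left(B \right)} = 3 + B$
$P{\left(A \right)} = 6 - \frac{1}{-107 + A}$ ($P{\left(A \right)} = 6 - \frac{1}{A - 107} = 6 - \frac{1}{-107 + A}$)
$d - P{\left(S{\left(-14 \right)} \right)} = -22461 - \frac{-643 + 6 \left(3 - 14\right)}{-107 + \left(3 - 14\right)} = -22461 - \frac{-643 + 6 \left(-11\right)}{-107 - 11} = -22461 - \frac{-643 - 66}{-118} = -22461 - \left(- \frac{1}{118}\right) \left(-709\right) = -22461 - \frac{709}{118} = - \frac{2651107}{118}$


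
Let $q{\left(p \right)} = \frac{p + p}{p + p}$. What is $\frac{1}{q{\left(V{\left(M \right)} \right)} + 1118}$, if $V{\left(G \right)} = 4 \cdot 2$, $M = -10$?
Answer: $\frac{1}{1119} \approx 0.00089366$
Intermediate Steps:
$V{\left(G \right)} = 8$
$q{\left(p \right)} = 1$ ($q{\left(p \right)} = \frac{2 p}{2 p} = 2 p \frac{1}{2 p} = 1$)
$\frac{1}{q{\left(V{\left(M \right)} \right)} + 1118} = \frac{1}{1 + 1118} = \frac{1}{1119}$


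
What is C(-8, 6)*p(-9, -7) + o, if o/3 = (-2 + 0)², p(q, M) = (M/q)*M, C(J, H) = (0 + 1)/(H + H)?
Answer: 1247/108 ≈ 11.546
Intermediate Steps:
C(J, H) = 1/(2*H)
p(q, M) = M²/q
o = 12 (o = 3*(-2 + 0)² = 3*(-2)² = 3*4 = 12)
C(-8, 6)*p(-9, -7) + o = ((½)/6)*((-7)²/(-9)) + 12 = ((½)*(⅙))*(49*(-⅑)) + 12 = (1/12)*(-49/9) + 12 = -49/108 + 12 = 1247/108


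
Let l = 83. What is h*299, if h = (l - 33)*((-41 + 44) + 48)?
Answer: 762450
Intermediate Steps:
h = 2550 (h = (83 - 33)*((-41 + 44) + 48) = 50*(3 + 48) = 50*51 = 2550)
h*299 = 2550*299 = 762450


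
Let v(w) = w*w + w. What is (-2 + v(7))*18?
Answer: 972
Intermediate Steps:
v(w) = w + w**2 (v(w) = w**2 + w = w + w**2)
(-2 + v(7))*18 = (-2 + 7*(1 + 7))*18 = (-2 + 7*8)*18 = (-2 + 56)*18 = 54*18 = 972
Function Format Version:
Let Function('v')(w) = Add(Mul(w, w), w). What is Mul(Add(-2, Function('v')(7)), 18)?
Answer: 972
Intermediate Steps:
Function('v')(w) = Add(w, Pow(w, 2)) (Function('v')(w) = Add(Pow(w, 2), w) = Add(w, Pow(w, 2)))
Mul(Add(-2, Function('v')(7)), 18) = Mul(Add(-2, Mul(7, Add(1, 7))), 18) = Mul(Add(-2, Mul(7, 8)), 18) = Mul(Add(-2, 56), 18) = Mul(54, 18) = 972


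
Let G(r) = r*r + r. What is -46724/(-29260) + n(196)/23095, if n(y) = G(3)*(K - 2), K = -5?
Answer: 53831647/33787985 ≈ 1.5932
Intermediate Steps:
G(r) = r + r**2 (G(r) = r**2 + r = r + r**2)
n(y) = -84 (n(y) = (3*(1 + 3))*(-5 - 2) = (3*4)*(-7) = 12*(-7) = -84)
-46724/(-29260) + n(196)/23095 = -46724/(-29260) - 84/23095 = -46724*(-1/29260) - 84*1/23095 = 11681/7315 - 84/23095 = 53831647/33787985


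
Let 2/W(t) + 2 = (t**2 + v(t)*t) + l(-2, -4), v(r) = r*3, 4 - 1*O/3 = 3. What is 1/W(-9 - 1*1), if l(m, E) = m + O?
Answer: 399/2 ≈ 199.50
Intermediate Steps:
O = 3 (O = 12 - 3*3 = 12 - 9 = 3)
v(r) = 3*r
l(m, E) = 3 + m (l(m, E) = m + 3 = 3 + m)
W(t) = 2/(-1 + 4*t**2) (W(t) = 2/(-2 + ((t**2 + (3*t)*t) + (3 - 2))) = 2/(-2 + ((t**2 + 3*t**2) + 1)) = 2/(-2 + (4*t**2 + 1)) = 2/(-2 + (1 + 4*t**2)) = 2/(-1 + 4*t**2))
1/W(-9 - 1*1) = 1/(2/(-1 + 4*(-9 - 1*1)**2)) = 1/(2/(-1 + 4*(-9 - 1)**2)) = 1/(2/(-1 + 4*(-10)**2)) = 1/(2/(-1 + 4*100)) = 1/(2/(-1 + 400)) = 1/(2/399) = 399/2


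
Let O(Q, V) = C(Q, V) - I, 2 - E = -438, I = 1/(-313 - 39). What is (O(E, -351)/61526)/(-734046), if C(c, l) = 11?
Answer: -1291/5299115265664 ≈ -2.4363e-10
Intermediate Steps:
I = -1/352 (I = 1/(-352) = -1/352 ≈ -0.0028409)
E = 440 (E = 2 - 1*(-438) = 2 + 438 = 440)
O(Q, V) = 3873/352 (O(Q, V) = 11 - 1*(-1/352) = 11 + 1/352 = 3873/352)
(O(E, -351)/61526)/(-734046) = ((3873/352)/61526)/(-734046) = ((3873/352)*(1/61526))*(-1/734046) = (3873/21657152)*(-1/734046) = -1291/5299115265664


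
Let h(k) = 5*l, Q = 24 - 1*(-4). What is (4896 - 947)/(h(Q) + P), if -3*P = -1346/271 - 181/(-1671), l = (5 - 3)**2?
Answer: 5364807327/29370575 ≈ 182.66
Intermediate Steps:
Q = 28 (Q = 24 + 4 = 28)
l = 4 (l = 2**2 = 4)
P = 2200115/1358523 (P = -(-1346/271 - 181/(-1671))/3 = -(-1346*1/271 - 181*(-1/1671))/3 = -(-1346/271 + 181/1671)/3 = -1/3*(-2200115/452841) = 2200115/1358523 ≈ 1.6195)
h(k) = 20 (h(k) = 5*4 = 20)
(4896 - 947)/(h(Q) + P) = (4896 - 947)/(20 + 2200115/1358523) = 3949/(29370575/1358523) = 3949*(1358523/29370575) = 5364807327/29370575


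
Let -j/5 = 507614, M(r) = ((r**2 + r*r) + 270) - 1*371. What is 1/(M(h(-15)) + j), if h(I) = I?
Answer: -1/2537721 ≈ -3.9405e-7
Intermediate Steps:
M(r) = -101 + 2*r**2 (M(r) = ((r**2 + r**2) + 270) - 371 = (2*r**2 + 270) - 371 = (270 + 2*r**2) - 371 = -101 + 2*r**2)
j = -2538070 (j = -5*507614 = -2538070)
1/(M(h(-15)) + j) = 1/((-101 + 2*(-15)**2) - 2538070) = 1/((-101 + 2*225) - 2538070) = 1/((-101 + 450) - 2538070) = 1/(349 - 2538070) = 1/(-2537721) = -1/2537721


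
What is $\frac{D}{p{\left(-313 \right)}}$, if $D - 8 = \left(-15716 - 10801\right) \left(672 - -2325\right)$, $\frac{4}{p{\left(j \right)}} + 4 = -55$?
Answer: $\frac{4688815019}{4} \approx 1.1722 \cdot 10^{9}$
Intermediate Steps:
$p{\left(j \right)} = - \frac{4}{59}$ ($p{\left(j \right)} = \frac{4}{-4 - 55} = \frac{4}{-59} = 4 \left(- \frac{1}{59}\right) = - \frac{4}{59}$)
$D = -79471441$ ($D = 8 + \left(-15716 - 10801\right) \left(672 - -2325\right) = 8 - 26517 \left(672 + 2325\right) = 8 - 79471449 = -79471441$)
$\frac{D}{p{\left(-313 \right)}} = - \frac{79471441}{- \frac{4}{59}} = \left(-79471441\right) \left(- \frac{59}{4}\right) = \frac{4688815019}{4}$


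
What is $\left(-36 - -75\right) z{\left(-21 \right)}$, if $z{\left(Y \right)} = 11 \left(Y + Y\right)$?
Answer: $-18018$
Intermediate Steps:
$z{\left(Y \right)} = 22 Y$ ($z{\left(Y \right)} = 11 \cdot 2 Y = 22 Y$)
$\left(-36 - -75\right) z{\left(-21 \right)} = \left(-36 - -75\right) 22 \left(-21\right) = \left(-36 + 75\right) \left(-462\right) = 39 \left(-462\right) = -18018$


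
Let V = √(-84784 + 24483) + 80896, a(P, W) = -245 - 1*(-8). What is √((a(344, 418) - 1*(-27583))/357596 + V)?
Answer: √(2586144406449438 + 31968724804*I*√60301)/178798 ≈ 284.42 + 0.43169*I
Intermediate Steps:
a(P, W) = -237 (a(P, W) = -245 + 8 = -237)
V = 80896 + I*√60301 (V = √(-60301) + 80896 = I*√60301 + 80896 = 80896 + I*√60301 ≈ 80896.0 + 245.56*I)
√((a(344, 418) - 1*(-27583))/357596 + V) = √((-237 - 1*(-27583))/357596 + (80896 + I*√60301)) = √((-237 + 27583)*(1/357596) + (80896 + I*√60301)) = √(27346*(1/357596) + (80896 + I*√60301)) = √(13673/178798 + (80896 + I*√60301)) = √(14464056681/178798 + I*√60301)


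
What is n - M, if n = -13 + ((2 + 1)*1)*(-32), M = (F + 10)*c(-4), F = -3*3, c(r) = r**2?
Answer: -125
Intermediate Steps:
F = -9
M = 16 (M = (-9 + 10)*(-4)**2 = 1*16 = 16)
n = -109 (n = -13 + (3*1)*(-32) = -13 + 3*(-32) = -13 - 96 = -109)
n - M = -109 - 1*16 = -109 - 16 = -125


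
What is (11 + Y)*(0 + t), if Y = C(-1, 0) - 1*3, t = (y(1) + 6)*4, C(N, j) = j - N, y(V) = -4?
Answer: 72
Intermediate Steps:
t = 8 (t = (-4 + 6)*4 = 2*4 = 8)
Y = -2 (Y = (0 - 1*(-1)) - 1*3 = (0 + 1) - 3 = 1 - 3 = -2)
(11 + Y)*(0 + t) = (11 - 2)*(0 + 8) = 9*8 = 72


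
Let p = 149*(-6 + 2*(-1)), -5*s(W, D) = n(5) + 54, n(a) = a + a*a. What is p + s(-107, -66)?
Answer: -6044/5 ≈ -1208.8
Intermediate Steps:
n(a) = a + a**2
s(W, D) = -84/5 (s(W, D) = -(5*(1 + 5) + 54)/5 = -(5*6 + 54)/5 = -(30 + 54)/5 = -1/5*84 = -84/5)
p = -1192 (p = 149*(-6 - 2) = 149*(-8) = -1192)
p + s(-107, -66) = -1192 - 84/5 = -6044/5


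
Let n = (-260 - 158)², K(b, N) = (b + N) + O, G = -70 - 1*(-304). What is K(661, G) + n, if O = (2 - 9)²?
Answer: 175668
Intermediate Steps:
O = 49 (O = (-7)² = 49)
G = 234 (G = -70 + 304 = 234)
K(b, N) = 49 + N + b (K(b, N) = (b + N) + 49 = (N + b) + 49 = 49 + N + b)
n = 174724 (n = (-418)² = 174724)
K(661, G) + n = (49 + 234 + 661) + 174724 = 944 + 174724 = 175668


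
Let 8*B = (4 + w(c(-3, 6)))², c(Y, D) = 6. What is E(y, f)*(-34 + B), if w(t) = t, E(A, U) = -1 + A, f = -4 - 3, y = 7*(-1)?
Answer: 172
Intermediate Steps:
y = -7
f = -7
B = 25/2 (B = (4 + 6)²/8 = (⅛)*10² = (⅛)*100 = 25/2 ≈ 12.500)
E(y, f)*(-34 + B) = (-1 - 7)*(-34 + 25/2) = -8*(-43/2) = 172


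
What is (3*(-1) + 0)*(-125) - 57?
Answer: 318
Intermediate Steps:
(3*(-1) + 0)*(-125) - 57 = (-3 + 0)*(-125) - 57 = -3*(-125) - 57 = 375 - 57 = 318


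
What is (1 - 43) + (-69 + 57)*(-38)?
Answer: 414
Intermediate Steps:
(1 - 43) + (-69 + 57)*(-38) = -42 - 12*(-38) = -42 + 456 = 414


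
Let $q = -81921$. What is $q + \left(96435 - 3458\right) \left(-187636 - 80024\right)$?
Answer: $-24886305741$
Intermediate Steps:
$q + \left(96435 - 3458\right) \left(-187636 - 80024\right) = -81921 + \left(96435 - 3458\right) \left(-187636 - 80024\right) = -81921 + 92977 \left(-267660\right) = -81921 - 24886223820 = -24886305741$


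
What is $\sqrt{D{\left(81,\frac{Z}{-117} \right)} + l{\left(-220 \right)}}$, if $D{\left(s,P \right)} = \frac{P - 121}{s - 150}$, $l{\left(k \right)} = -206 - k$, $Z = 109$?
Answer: $\frac{2 \sqrt{28544334}}{2691} \approx 3.9708$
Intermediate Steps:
$D{\left(s,P \right)} = \frac{-121 + P}{-150 + s}$
$\sqrt{D{\left(81,\frac{Z}{-117} \right)} + l{\left(-220 \right)}} = \sqrt{\frac{-121 + \frac{109}{-117}}{-150 + 81} - -14} = \sqrt{\frac{-121 + 109 \left(- \frac{1}{117}\right)}{-69} + \left(-206 + 220\right)} = \sqrt{- \frac{-121 - \frac{109}{117}}{69} + 14} = \sqrt{\left(- \frac{1}{69}\right) \left(- \frac{14266}{117}\right) + 14} = \sqrt{\frac{14266}{8073} + 14} = \sqrt{\frac{127288}{8073}} = \frac{2 \sqrt{28544334}}{2691}$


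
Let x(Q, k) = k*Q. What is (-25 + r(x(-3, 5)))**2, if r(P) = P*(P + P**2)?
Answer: 10080625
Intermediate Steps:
x(Q, k) = Q*k
(-25 + r(x(-3, 5)))**2 = (-25 + (-3*5)**2*(1 - 3*5))**2 = (-25 + (-15)**2*(1 - 15))**2 = (-25 + 225*(-14))**2 = (-25 - 3150)**2 = (-3175)**2 = 10080625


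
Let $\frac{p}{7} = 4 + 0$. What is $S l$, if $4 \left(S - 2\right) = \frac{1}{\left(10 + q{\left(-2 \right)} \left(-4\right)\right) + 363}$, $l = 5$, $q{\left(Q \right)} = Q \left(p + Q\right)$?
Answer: $\frac{23245}{2324} \approx 10.002$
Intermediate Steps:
$p = 28$ ($p = 7 \left(4 + 0\right) = 7 \cdot 4 = 28$)
$q{\left(Q \right)} = Q \left(28 + Q\right)$
$S = \frac{4649}{2324}$ ($S = 2 + \frac{1}{4 \left(\left(10 + - 2 \left(28 - 2\right) \left(-4\right)\right) + 363\right)} = 2 + \frac{1}{4 \left(\left(10 + \left(-2\right) 26 \left(-4\right)\right) + 363\right)} = 2 + \frac{1}{4 \left(\left(10 - -208\right) + 363\right)} = 2 + \frac{1}{4 \left(\left(10 + 208\right) + 363\right)} = 2 + \frac{1}{4 \left(218 + 363\right)} = 2 + \frac{1}{4 \cdot 581} = 2 + \frac{1}{4} \cdot \frac{1}{581} = 2 + \frac{1}{2324} = \frac{4649}{2324} \approx 2.0004$)
$S l = \frac{4649}{2324} \cdot 5 = \frac{23245}{2324}$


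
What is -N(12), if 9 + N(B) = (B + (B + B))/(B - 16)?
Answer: 18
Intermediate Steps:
N(B) = -9 + 3*B/(-16 + B) (N(B) = -9 + (B + (B + B))/(B - 16) = -9 + (B + 2*B)/(-16 + B) = -9 + (3*B)/(-16 + B) = -9 + 3*B/(-16 + B))
-N(12) = -6*(24 - 1*12)/(-16 + 12) = -6*(24 - 12)/(-4) = -6*(-1)*12/4 = -1*(-18) = 18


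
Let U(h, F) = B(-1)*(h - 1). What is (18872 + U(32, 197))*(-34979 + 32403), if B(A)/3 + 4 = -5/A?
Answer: -48853840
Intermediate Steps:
B(A) = -12 - 15/A (B(A) = -12 + 3*(-5/A) = -12 - 15/A)
U(h, F) = -3 + 3*h (U(h, F) = (-12 - 15/(-1))*(h - 1) = (-12 - 15*(-1))*(-1 + h) = (-12 + 15)*(-1 + h) = 3*(-1 + h) = -3 + 3*h)
(18872 + U(32, 197))*(-34979 + 32403) = (18872 + (-3 + 3*32))*(-34979 + 32403) = (18872 + (-3 + 96))*(-2576) = (18872 + 93)*(-2576) = 18965*(-2576) = -48853840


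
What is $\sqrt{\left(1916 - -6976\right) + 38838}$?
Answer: $\sqrt{47730} \approx 218.47$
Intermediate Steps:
$\sqrt{\left(1916 - -6976\right) + 38838} = \sqrt{\left(1916 + 6976\right) + 38838} = \sqrt{8892 + 38838} = \sqrt{47730}$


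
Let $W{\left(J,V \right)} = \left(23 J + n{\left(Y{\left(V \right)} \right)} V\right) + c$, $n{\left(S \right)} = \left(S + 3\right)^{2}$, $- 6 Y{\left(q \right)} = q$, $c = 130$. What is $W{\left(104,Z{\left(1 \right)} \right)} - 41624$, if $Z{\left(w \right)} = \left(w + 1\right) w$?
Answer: $- \frac{351790}{9} \approx -39088.0$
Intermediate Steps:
$Y{\left(q \right)} = - \frac{q}{6}$
$n{\left(S \right)} = \left(3 + S\right)^{2}$
$Z{\left(w \right)} = w \left(1 + w\right)$ ($Z{\left(w \right)} = \left(1 + w\right) w = w \left(1 + w\right)$)
$W{\left(J,V \right)} = 130 + 23 J + V \left(3 - \frac{V}{6}\right)^{2}$ ($W{\left(J,V \right)} = \left(23 J + \left(3 - \frac{V}{6}\right)^{2} V\right) + 130 = \left(23 J + V \left(3 - \frac{V}{6}\right)^{2}\right) + 130 = 130 + 23 J + V \left(3 - \frac{V}{6}\right)^{2}$)
$W{\left(104,Z{\left(1 \right)} \right)} - 41624 = \left(130 + 23 \cdot 104 + \frac{1 \left(1 + 1\right) \left(-18 + 1 \left(1 + 1\right)\right)^{2}}{36}\right) - 41624 = \left(130 + 2392 + \frac{1 \cdot 2 \left(-18 + 1 \cdot 2\right)^{2}}{36}\right) - 41624 = \left(130 + 2392 + \frac{1}{36} \cdot 2 \left(-18 + 2\right)^{2}\right) - 41624 = \left(130 + 2392 + \frac{1}{36} \cdot 2 \left(-16\right)^{2}\right) - 41624 = \left(130 + 2392 + \frac{1}{36} \cdot 2 \cdot 256\right) - 41624 = \left(130 + 2392 + \frac{128}{9}\right) - 41624 = \frac{22826}{9} - 41624 = - \frac{351790}{9}$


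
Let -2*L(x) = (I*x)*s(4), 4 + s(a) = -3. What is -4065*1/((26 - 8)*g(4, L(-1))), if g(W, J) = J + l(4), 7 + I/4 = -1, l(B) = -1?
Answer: -1355/666 ≈ -2.0345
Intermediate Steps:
I = -32 (I = -28 + 4*(-1) = -28 - 4 = -32)
s(a) = -7 (s(a) = -4 - 3 = -7)
L(x) = -112*x (L(x) = -(-32*x)*(-7)/2 = -112*x)
g(W, J) = -1 + J (g(W, J) = J - 1 = -1 + J)
-4065*1/((26 - 8)*g(4, L(-1))) = -4065*1/((-1 - 112*(-1))*(26 - 8)) = -4065*1/(18*(-1 + 112)) = -4065/(18*111) = -4065/1998 = -4065*1/1998 = -1355/666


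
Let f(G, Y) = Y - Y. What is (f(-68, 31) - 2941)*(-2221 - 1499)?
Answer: 10940520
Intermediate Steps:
f(G, Y) = 0
(f(-68, 31) - 2941)*(-2221 - 1499) = (0 - 2941)*(-2221 - 1499) = -2941*(-3720) = 10940520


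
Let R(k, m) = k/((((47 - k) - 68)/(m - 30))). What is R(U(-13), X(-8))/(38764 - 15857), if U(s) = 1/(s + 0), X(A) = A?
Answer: -19/3115352 ≈ -6.0988e-6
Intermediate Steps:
U(s) = 1/s
R(k, m) = k*(-30 + m)/(-21 - k) (R(k, m) = k/(((-21 - k)/(-30 + m))) = k*((-30 + m)/(-21 - k)) = k*(-30 + m)/(-21 - k))
R(U(-13), X(-8))/(38764 - 15857) = ((30 - 1*(-8))/((-13)*(21 + 1/(-13))))/(38764 - 15857) = -(30 + 8)/(13*(21 - 1/13))/22907 = -1/13*38/272/13*(1/22907) = -1/13*13/272*38*(1/22907) = -19/136*1/22907 = -19/3115352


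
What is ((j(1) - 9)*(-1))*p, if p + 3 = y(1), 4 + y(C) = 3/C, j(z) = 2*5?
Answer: 4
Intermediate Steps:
j(z) = 10
y(C) = -4 + 3/C
p = -4 (p = -3 + (-4 + 3/1) = -3 + (-4 + 3*1) = -3 + (-4 + 3) = -3 - 1 = -4)
((j(1) - 9)*(-1))*p = ((10 - 9)*(-1))*(-4) = (1*(-1))*(-4) = -1*(-4) = 4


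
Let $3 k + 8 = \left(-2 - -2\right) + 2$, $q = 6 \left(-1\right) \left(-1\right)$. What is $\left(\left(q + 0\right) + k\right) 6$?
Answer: $24$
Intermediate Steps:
$q = 6$ ($q = \left(-6\right) \left(-1\right) = 6$)
$k = -2$ ($k = - \frac{8}{3} + \frac{\left(-2 - -2\right) + 2}{3} = - \frac{8}{3} + \frac{\left(-2 + 2\right) + 2}{3} = - \frac{8}{3} + \frac{0 + 2}{3} = - \frac{8}{3} + \frac{1}{3} \cdot 2 = - \frac{8}{3} + \frac{2}{3} = -2$)
$\left(\left(q + 0\right) + k\right) 6 = \left(\left(6 + 0\right) - 2\right) 6 = \left(6 - 2\right) 6 = 4 \cdot 6 = 24$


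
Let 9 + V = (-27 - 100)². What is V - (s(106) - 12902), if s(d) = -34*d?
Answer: 32626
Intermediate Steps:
V = 16120 (V = -9 + (-27 - 100)² = -9 + (-127)² = -9 + 16129 = 16120)
V - (s(106) - 12902) = 16120 - (-34*106 - 12902) = 16120 - (-3604 - 12902) = 16120 - 1*(-16506) = 16120 + 16506 = 32626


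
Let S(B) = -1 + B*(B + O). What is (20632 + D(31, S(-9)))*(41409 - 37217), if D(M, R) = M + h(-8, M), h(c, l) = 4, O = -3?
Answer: 86636064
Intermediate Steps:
S(B) = -1 + B*(-3 + B) (S(B) = -1 + B*(B - 3) = -1 + B*(-3 + B))
D(M, R) = 4 + M (D(M, R) = M + 4 = 4 + M)
(20632 + D(31, S(-9)))*(41409 - 37217) = (20632 + (4 + 31))*(41409 - 37217) = (20632 + 35)*4192 = 20667*4192 = 86636064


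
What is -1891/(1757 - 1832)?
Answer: 1891/75 ≈ 25.213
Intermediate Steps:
-1891/(1757 - 1832) = -1891/(-75) = -1891*(-1)/75 = -1*(-1891/75) = 1891/75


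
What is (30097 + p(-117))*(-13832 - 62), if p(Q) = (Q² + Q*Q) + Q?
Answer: -796932052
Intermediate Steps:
p(Q) = Q + 2*Q² (p(Q) = (Q² + Q²) + Q = 2*Q² + Q = Q + 2*Q²)
(30097 + p(-117))*(-13832 - 62) = (30097 - 117*(1 + 2*(-117)))*(-13832 - 62) = (30097 - 117*(1 - 234))*(-13894) = (30097 - 117*(-233))*(-13894) = (30097 + 27261)*(-13894) = 57358*(-13894) = -796932052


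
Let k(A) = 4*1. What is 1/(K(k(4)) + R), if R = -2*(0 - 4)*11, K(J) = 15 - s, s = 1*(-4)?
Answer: 1/107 ≈ 0.0093458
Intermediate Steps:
k(A) = 4
s = -4
K(J) = 19 (K(J) = 15 - 1*(-4) = 15 + 4 = 19)
R = 88 (R = -2*(-4)*11 = 8*11 = 88)
1/(K(k(4)) + R) = 1/(19 + 88) = 1/107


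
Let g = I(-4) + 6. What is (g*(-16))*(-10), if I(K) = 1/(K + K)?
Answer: 940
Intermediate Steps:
I(K) = 1/(2*K)
g = 47/8 (g = (½)/(-4) + 6 = (½)*(-¼) + 6 = -⅛ + 6 = 47/8 ≈ 5.8750)
(g*(-16))*(-10) = ((47/8)*(-16))*(-10) = -94*(-10) = 940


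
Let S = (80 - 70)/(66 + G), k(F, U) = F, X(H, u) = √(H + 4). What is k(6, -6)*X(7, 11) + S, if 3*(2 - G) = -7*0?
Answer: 5/34 + 6*√11 ≈ 20.047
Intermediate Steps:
X(H, u) = √(4 + H)
G = 2 (G = 2 - (-7)*0/3 = 2 - ⅓*0 = 2 + 0 = 2)
S = 5/34 (S = (80 - 70)/(66 + 2) = 10/68 = 10*(1/68) = 5/34 ≈ 0.14706)
k(6, -6)*X(7, 11) + S = 6*√(4 + 7) + 5/34 = 6*√11 + 5/34 = 5/34 + 6*√11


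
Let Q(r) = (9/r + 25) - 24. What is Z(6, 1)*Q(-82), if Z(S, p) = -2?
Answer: -73/41 ≈ -1.7805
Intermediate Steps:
Q(r) = 1 + 9/r (Q(r) = (25 + 9/r) - 24 = 1 + 9/r)
Z(6, 1)*Q(-82) = -2*(9 - 82)/(-82) = -(-1)*(-73)/41 = -2*73/82 = -73/41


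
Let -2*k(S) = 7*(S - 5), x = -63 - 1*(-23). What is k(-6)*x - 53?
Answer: -1593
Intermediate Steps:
x = -40 (x = -63 + 23 = -40)
k(S) = 35/2 - 7*S/2 (k(S) = -7*(S - 5)/2 = -7*(-5 + S)/2 = -(-35 + 7*S)/2 = 35/2 - 7*S/2)
k(-6)*x - 53 = (35/2 - 7/2*(-6))*(-40) - 53 = (35/2 + 21)*(-40) - 53 = (77/2)*(-40) - 53 = -1540 - 53 = -1593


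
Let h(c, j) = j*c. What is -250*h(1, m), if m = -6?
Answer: 1500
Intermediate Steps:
h(c, j) = c*j
-250*h(1, m) = -250*(-6) = 1500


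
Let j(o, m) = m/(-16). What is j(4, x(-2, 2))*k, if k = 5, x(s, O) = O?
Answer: -5/8 ≈ -0.62500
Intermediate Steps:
j(o, m) = -m/16 (j(o, m) = m*(-1/16) = -m/16)
j(4, x(-2, 2))*k = -1/16*2*5 = -⅛*5 = -5/8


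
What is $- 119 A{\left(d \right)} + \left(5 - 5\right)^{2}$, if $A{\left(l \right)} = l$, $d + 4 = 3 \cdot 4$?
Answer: $-952$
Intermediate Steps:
$d = 8$ ($d = -4 + 3 \cdot 4 = -4 + 12 = 8$)
$- 119 A{\left(d \right)} + \left(5 - 5\right)^{2} = \left(-119\right) 8 + \left(5 - 5\right)^{2} = -952 + 0^{2} = -952 + 0 = -952$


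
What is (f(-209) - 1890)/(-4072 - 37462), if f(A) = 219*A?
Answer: 47661/41534 ≈ 1.1475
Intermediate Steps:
(f(-209) - 1890)/(-4072 - 37462) = (219*(-209) - 1890)/(-4072 - 37462) = (-45771 - 1890)/(-41534) = -47661*(-1/41534) = 47661/41534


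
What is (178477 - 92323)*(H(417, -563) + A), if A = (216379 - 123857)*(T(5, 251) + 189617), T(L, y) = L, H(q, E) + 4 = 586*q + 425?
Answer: 1511524671687918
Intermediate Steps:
H(q, E) = 421 + 586*q (H(q, E) = -4 + (586*q + 425) = -4 + (425 + 586*q) = 421 + 586*q)
A = 17544206684 (A = (216379 - 123857)*(5 + 189617) = 92522*189622 = 17544206684)
(178477 - 92323)*(H(417, -563) + A) = (178477 - 92323)*((421 + 586*417) + 17544206684) = 86154*((421 + 244362) + 17544206684) = 86154*(244783 + 17544206684) = 86154*17544451467 = 1511524671687918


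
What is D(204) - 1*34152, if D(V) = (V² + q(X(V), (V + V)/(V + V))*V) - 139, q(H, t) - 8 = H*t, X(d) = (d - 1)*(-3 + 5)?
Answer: 91781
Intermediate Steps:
X(d) = -2 + 2*d (X(d) = (-1 + d)*2 = -2 + 2*d)
q(H, t) = 8 + H*t
D(V) = -139 + V² + V*(6 + 2*V) (D(V) = (V² + (8 + (-2 + 2*V)*((V + V)/(V + V)))*V) - 139 = (V² + (8 + (-2 + 2*V)*((2*V)/((2*V))))*V) - 139 = (V² + (8 + (-2 + 2*V)*((2*V)*(1/(2*V))))*V) - 139 = (V² + (8 + (-2 + 2*V)*1)*V) - 139 = (V² + (8 + (-2 + 2*V))*V) - 139 = (V² + (6 + 2*V)*V) - 139 = (V² + V*(6 + 2*V)) - 139 = -139 + V² + V*(6 + 2*V))
D(204) - 1*34152 = (-139 + 3*204² + 6*204) - 1*34152 = (-139 + 3*41616 + 1224) - 34152 = (-139 + 124848 + 1224) - 34152 = 125933 - 34152 = 91781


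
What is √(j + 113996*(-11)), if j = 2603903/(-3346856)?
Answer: I*√3511531996890898646/1673428 ≈ 1119.8*I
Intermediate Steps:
j = -2603903/3346856 (j = 2603903*(-1/3346856) = -2603903/3346856 ≈ -0.77801)
√(j + 113996*(-11)) = √(-2603903/3346856 + 113996*(-11)) = √(-2603903/3346856 - 1253956) = √(-4196812766239/3346856) = I*√3511531996890898646/1673428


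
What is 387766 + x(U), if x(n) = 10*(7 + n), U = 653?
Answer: 394366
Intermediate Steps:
x(n) = 70 + 10*n
387766 + x(U) = 387766 + (70 + 10*653) = 387766 + (70 + 6530) = 387766 + 6600 = 394366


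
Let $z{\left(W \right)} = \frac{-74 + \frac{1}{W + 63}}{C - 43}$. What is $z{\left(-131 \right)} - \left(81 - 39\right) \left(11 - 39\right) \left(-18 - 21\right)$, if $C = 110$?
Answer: $- \frac{208961417}{4556} \approx -45865.0$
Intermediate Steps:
$z{\left(W \right)} = - \frac{74}{67} + \frac{1}{67 \left(63 + W\right)}$ ($z{\left(W \right)} = \frac{-74 + \frac{1}{W + 63}}{110 - 43} = \frac{-74 + \frac{1}{63 + W}}{67} = \left(-74 + \frac{1}{63 + W}\right) \frac{1}{67} = - \frac{74}{67} + \frac{1}{67 \left(63 + W\right)}$)
$z{\left(-131 \right)} - \left(81 - 39\right) \left(11 - 39\right) \left(-18 - 21\right) = \frac{-4661 - -9694}{67 \left(63 - 131\right)} - \left(81 - 39\right) \left(11 - 39\right) \left(-18 - 21\right) = \frac{-4661 + 9694}{67 \left(-68\right)} - 42 \left(\left(-28\right) \left(-39\right)\right) = \frac{1}{67} \left(- \frac{1}{68}\right) 5033 - 42 \cdot 1092 = - \frac{5033}{4556} - 45864 = - \frac{208961417}{4556}$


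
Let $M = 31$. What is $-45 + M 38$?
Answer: $1133$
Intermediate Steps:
$-45 + M 38 = -45 + 31 \cdot 38 = -45 + 1178 = 1133$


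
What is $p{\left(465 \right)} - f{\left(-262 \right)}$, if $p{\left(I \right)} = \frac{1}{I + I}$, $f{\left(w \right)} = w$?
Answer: $\frac{243661}{930} \approx 262.0$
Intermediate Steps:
$p{\left(I \right)} = \frac{1}{2 I}$
$p{\left(465 \right)} - f{\left(-262 \right)} = \frac{1}{2 \cdot 465} - -262 = \frac{1}{2} \cdot \frac{1}{465} + 262 = \frac{1}{930} + 262 = \frac{243661}{930}$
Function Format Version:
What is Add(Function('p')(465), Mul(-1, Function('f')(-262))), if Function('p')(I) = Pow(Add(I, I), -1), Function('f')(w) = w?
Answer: Rational(243661, 930) ≈ 262.00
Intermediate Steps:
Function('p')(I) = Mul(Rational(1, 2), Pow(I, -1)) (Function('p')(I) = Pow(Mul(2, I), -1) = Mul(Rational(1, 2), Pow(I, -1)))
Add(Function('p')(465), Mul(-1, Function('f')(-262))) = Add(Mul(Rational(1, 2), Pow(465, -1)), Mul(-1, -262)) = Add(Mul(Rational(1, 2), Rational(1, 465)), 262) = Add(Rational(1, 930), 262) = Rational(243661, 930)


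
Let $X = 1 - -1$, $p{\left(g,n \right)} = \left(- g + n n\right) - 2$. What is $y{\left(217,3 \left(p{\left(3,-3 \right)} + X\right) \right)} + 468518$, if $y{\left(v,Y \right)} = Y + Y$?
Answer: $468554$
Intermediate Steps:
$p{\left(g,n \right)} = -2 + n^{2} - g$ ($p{\left(g,n \right)} = \left(- g + n^{2}\right) - 2 = \left(n^{2} - g\right) - 2 = -2 + n^{2} - g$)
$X = 2$ ($X = 1 + 1 = 2$)
$y{\left(v,Y \right)} = 2 Y$
$y{\left(217,3 \left(p{\left(3,-3 \right)} + X\right) \right)} + 468518 = 2 \cdot 3 \left(\left(-2 + \left(-3\right)^{2} - 3\right) + 2\right) + 468518 = 2 \cdot 3 \left(\left(-2 + 9 - 3\right) + 2\right) + 468518 = 2 \cdot 3 \left(4 + 2\right) + 468518 = 2 \cdot 3 \cdot 6 + 468518 = 2 \cdot 18 + 468518 = 36 + 468518 = 468554$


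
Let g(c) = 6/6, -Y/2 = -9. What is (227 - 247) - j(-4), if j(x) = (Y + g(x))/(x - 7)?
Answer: -201/11 ≈ -18.273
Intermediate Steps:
Y = 18 (Y = -2*(-9) = 18)
g(c) = 1 (g(c) = 6*(1/6) = 1)
j(x) = 19/(-7 + x) (j(x) = (18 + 1)/(x - 7) = 19/(-7 + x))
(227 - 247) - j(-4) = (227 - 247) - 19/(-7 - 4) = -20 - 19/(-11) = -20 - 19*(-1)/11 = -20 - 1*(-19/11) = -20 + 19/11 = -201/11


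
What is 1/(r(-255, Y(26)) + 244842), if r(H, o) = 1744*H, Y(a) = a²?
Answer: -1/199878 ≈ -5.0031e-6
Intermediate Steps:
1/(r(-255, Y(26)) + 244842) = 1/(1744*(-255) + 244842) = 1/(-444720 + 244842) = 1/(-199878) = -1/199878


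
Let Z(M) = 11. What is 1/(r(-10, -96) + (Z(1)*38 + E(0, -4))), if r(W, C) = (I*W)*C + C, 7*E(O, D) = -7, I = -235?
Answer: -1/225279 ≈ -4.4389e-6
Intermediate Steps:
E(O, D) = -1 (E(O, D) = (⅐)*(-7) = -1)
r(W, C) = C - 235*C*W (r(W, C) = (-235*W)*C + C = -235*C*W + C = C - 235*C*W)
1/(r(-10, -96) + (Z(1)*38 + E(0, -4))) = 1/(-96*(1 - 235*(-10)) + (11*38 - 1)) = 1/(-96*(1 + 2350) + (418 - 1)) = 1/(-96*2351 + 417) = 1/(-225696 + 417) = 1/(-225279) = -1/225279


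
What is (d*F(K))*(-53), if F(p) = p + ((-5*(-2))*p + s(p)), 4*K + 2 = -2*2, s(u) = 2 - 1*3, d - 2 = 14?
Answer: 14840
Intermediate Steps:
d = 16 (d = 2 + 14 = 16)
s(u) = -1 (s(u) = 2 - 3 = -1)
K = -3/2 (K = -½ + (-2*2)/4 = -½ + (¼)*(-4) = -½ - 1 = -3/2 ≈ -1.5000)
F(p) = -1 + 11*p (F(p) = p + ((-5*(-2))*p - 1) = p + (10*p - 1) = p + (-1 + 10*p) = -1 + 11*p)
(d*F(K))*(-53) = (16*(-1 + 11*(-3/2)))*(-53) = (16*(-1 - 33/2))*(-53) = (16*(-35/2))*(-53) = -280*(-53) = 14840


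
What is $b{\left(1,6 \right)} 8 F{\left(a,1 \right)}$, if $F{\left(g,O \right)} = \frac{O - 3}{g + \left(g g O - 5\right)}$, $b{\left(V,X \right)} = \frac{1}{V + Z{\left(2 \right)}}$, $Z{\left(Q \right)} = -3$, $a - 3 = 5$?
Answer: $\frac{8}{67} \approx 0.1194$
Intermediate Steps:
$a = 8$ ($a = 3 + 5 = 8$)
$b{\left(V,X \right)} = \frac{1}{-3 + V}$ ($b{\left(V,X \right)} = \frac{1}{V - 3} = \frac{1}{-3 + V}$)
$F{\left(g,O \right)} = \frac{-3 + O}{-5 + g + O g^{2}}$ ($F{\left(g,O \right)} = \frac{-3 + O}{g + \left(g^{2} O - 5\right)} = \frac{-3 + O}{g + \left(O g^{2} - 5\right)} = \frac{-3 + O}{g + \left(-5 + O g^{2}\right)} = \frac{-3 + O}{-5 + g + O g^{2}}$)
$b{\left(1,6 \right)} 8 F{\left(a,1 \right)} = \frac{1}{-3 + 1} \cdot 8 \frac{-3 + 1}{-5 + 8 + 1 \cdot 8^{2}} = \frac{1}{-2} \cdot 8 \frac{1}{-5 + 8 + 1 \cdot 64} \left(-2\right) = \left(- \frac{1}{2}\right) 8 \frac{1}{-5 + 8 + 64} \left(-2\right) = - 4 \cdot \frac{1}{67} \left(-2\right) = \left(-4\right) \left(- \frac{2}{67}\right) = \frac{8}{67}$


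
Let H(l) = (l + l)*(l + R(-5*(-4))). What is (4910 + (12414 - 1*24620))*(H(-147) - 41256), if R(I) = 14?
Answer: 15715584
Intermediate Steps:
H(l) = 2*l*(14 + l) (H(l) = (l + l)*(l + 14) = (2*l)*(14 + l) = 2*l*(14 + l))
(4910 + (12414 - 1*24620))*(H(-147) - 41256) = (4910 + (12414 - 1*24620))*(2*(-147)*(14 - 147) - 41256) = (4910 + (12414 - 24620))*(2*(-147)*(-133) - 41256) = (4910 - 12206)*(39102 - 41256) = -7296*(-2154) = 15715584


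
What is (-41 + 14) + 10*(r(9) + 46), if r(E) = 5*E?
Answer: 883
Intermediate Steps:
(-41 + 14) + 10*(r(9) + 46) = (-41 + 14) + 10*(5*9 + 46) = -27 + 10*(45 + 46) = -27 + 10*91 = -27 + 910 = 883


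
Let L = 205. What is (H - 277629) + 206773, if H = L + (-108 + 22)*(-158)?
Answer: -57063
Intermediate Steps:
H = 13793 (H = 205 + (-108 + 22)*(-158) = 205 - 86*(-158) = 205 + 13588 = 13793)
(H - 277629) + 206773 = (13793 - 277629) + 206773 = -263836 + 206773 = -57063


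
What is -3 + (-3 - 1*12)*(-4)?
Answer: 57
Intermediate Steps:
-3 + (-3 - 1*12)*(-4) = -3 + (-3 - 12)*(-4) = -3 - 15*(-4) = -3 + 60 = 57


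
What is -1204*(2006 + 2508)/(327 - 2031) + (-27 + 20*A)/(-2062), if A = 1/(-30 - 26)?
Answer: 19611759455/6148884 ≈ 3189.5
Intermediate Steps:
A = -1/56 (A = 1/(-56) = -1/56 ≈ -0.017857)
-1204*(2006 + 2508)/(327 - 2031) + (-27 + 20*A)/(-2062) = -1204*(2006 + 2508)/(327 - 2031) + (-27 + 20*(-1/56))/(-2062) = -1204/((-1704/4514)) + (-27 - 5/14)*(-1/2062) = -1204/((-1704*1/4514)) - 383/14*(-1/2062) = -1204/(-852/2257) + 383/28868 = -1204*(-2257/852) + 383/28868 = 679357/213 + 383/28868 = 19611759455/6148884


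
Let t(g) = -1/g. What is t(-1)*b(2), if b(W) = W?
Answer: 2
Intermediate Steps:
t(-1)*b(2) = -1/(-1)*2 = -1*(-1)*2 = 1*2 = 2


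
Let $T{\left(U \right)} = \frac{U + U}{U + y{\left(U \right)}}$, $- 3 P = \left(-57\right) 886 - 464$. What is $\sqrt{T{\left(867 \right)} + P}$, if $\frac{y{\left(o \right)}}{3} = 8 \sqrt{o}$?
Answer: $\frac{2 \sqrt{649893 + 305796 \sqrt{3}}}{3 \sqrt{17 + 8 \sqrt{3}}} \approx 130.34$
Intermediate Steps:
$y{\left(o \right)} = 24 \sqrt{o}$ ($y{\left(o \right)} = 3 \cdot 8 \sqrt{o} = 24 \sqrt{o}$)
$P = \frac{50966}{3}$ ($P = - \frac{\left(-57\right) 886 - 464}{3} = - \frac{-50502 - 464}{3} = \left(- \frac{1}{3}\right) \left(-50966\right) = \frac{50966}{3} \approx 16989.0$)
$T{\left(U \right)} = \frac{2 U}{U + 24 \sqrt{U}}$ ($T{\left(U \right)} = \frac{U + U}{U + 24 \sqrt{U}} = \frac{2 U}{U + 24 \sqrt{U}}$)
$\sqrt{T{\left(867 \right)} + P} = \sqrt{2 \cdot 867 \frac{1}{867 + 24 \sqrt{867}} + \frac{50966}{3}} = \sqrt{2 \cdot 867 \frac{1}{867 + 24 \cdot 17 \sqrt{3}} + \frac{50966}{3}} = \sqrt{2 \cdot 867 \frac{1}{867 + 408 \sqrt{3}} + \frac{50966}{3}} = \sqrt{\frac{1734}{867 + 408 \sqrt{3}} + \frac{50966}{3}} = \sqrt{\frac{50966}{3} + \frac{1734}{867 + 408 \sqrt{3}}}$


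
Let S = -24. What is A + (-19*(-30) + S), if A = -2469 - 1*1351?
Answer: -3274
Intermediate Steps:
A = -3820 (A = -2469 - 1351 = -3820)
A + (-19*(-30) + S) = -3820 + (-19*(-30) - 24) = -3820 + (570 - 24) = -3820 + 546 = -3274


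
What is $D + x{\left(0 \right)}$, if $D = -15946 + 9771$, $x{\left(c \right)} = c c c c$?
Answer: $-6175$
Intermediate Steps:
$x{\left(c \right)} = c^{4}$ ($x{\left(c \right)} = c c^{2} c = c^{3} c = c^{4}$)
$D = -6175$
$D + x{\left(0 \right)} = -6175 + 0^{4} = -6175 + 0 = -6175$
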